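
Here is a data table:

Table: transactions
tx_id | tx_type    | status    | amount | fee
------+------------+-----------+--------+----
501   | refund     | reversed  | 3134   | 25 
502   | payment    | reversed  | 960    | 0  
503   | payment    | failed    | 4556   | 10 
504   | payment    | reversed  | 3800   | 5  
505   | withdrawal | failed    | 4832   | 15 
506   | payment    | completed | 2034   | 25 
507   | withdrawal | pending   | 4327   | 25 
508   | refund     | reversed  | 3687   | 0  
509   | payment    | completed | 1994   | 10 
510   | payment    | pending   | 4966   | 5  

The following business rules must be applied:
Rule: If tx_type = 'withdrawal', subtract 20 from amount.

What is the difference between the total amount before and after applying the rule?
40

Step 1: Original sum of amount = 34290
Step 2: 2 records have tx_type = 'withdrawal'
Step 3: Each affected record changes by -20
Step 4: Total change = 2 × -20 = -40
Step 5: New sum = 34290 + -40 = 34250
Step 6: Difference = |34250 - 34290| = 40
        (Sum decreased by 40)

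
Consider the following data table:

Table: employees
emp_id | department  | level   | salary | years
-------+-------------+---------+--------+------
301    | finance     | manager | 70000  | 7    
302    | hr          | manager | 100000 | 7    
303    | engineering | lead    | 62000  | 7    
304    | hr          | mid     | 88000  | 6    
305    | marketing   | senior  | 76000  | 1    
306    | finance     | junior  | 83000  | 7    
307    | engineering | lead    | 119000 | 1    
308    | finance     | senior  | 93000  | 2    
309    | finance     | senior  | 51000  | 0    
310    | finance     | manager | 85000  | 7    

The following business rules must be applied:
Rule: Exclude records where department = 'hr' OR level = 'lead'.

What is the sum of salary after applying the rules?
458000

Step 1: Find records where department = 'hr' OR level = 'lead'
Step 2: 4 records match, summing to 369000
Step 3: Original sum: 827000
Step 4: Remaining sum = 827000 - 369000 = 458000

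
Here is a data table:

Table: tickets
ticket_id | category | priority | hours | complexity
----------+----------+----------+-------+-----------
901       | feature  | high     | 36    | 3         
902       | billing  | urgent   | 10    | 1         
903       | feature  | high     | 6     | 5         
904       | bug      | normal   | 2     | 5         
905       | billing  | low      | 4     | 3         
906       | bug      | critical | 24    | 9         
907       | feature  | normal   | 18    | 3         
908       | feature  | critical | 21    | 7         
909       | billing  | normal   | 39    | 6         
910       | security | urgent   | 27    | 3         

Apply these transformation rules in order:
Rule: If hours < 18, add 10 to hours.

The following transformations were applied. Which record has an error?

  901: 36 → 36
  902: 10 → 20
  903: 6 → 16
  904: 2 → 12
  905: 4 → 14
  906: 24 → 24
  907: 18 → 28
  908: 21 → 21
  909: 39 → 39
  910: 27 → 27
Record 907 has an error. The correct transformed value should be 18, not 28.

Step 1: Check each record against the rule
Step 2: Record 907 has hours = 18
Step 3: Since 18 >= 18, the bonus should not have been applied
Step 4: Correct value = 18, but claimed value = 28
Conclusion: Record 907 has the error.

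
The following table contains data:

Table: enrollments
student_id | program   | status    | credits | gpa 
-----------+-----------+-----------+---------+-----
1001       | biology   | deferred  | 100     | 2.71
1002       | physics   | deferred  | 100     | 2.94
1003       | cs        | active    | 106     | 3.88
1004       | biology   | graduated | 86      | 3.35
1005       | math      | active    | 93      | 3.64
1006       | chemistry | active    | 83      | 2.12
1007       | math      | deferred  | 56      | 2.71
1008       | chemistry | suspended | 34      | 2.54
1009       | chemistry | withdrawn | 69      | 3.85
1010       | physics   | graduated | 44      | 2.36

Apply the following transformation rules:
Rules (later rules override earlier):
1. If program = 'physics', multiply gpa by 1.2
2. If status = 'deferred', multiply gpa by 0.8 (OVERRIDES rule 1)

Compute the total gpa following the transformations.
28.9

Step 1: Rule 2 takes priority for records with status = 'deferred'
  - 3 records: 8.36 × 0.8 = 6.69
Step 2: Rule 1 applies to remaining records with program = 'physics'
  - 1 records: 2.36 × 1.2 = 2.83
Step 3: Other records unchanged: 19.38
Step 4: Final sum = 6.69 + 2.83 + 19.38 = 28.9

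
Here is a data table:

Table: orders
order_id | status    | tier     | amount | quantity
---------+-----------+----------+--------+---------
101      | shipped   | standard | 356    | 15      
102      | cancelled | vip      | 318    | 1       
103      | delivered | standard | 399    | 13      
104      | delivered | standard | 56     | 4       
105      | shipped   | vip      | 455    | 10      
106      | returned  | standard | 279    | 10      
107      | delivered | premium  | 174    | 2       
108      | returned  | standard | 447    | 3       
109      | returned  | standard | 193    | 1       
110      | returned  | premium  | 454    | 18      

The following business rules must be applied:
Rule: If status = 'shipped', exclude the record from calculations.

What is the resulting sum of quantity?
52

Step 1: Identify records where status = 'shipped'
Step 2: The excluded records sum to 25
Step 3: Original total quantity = 77
Step 4: Remaining total = 77 - 25 = 52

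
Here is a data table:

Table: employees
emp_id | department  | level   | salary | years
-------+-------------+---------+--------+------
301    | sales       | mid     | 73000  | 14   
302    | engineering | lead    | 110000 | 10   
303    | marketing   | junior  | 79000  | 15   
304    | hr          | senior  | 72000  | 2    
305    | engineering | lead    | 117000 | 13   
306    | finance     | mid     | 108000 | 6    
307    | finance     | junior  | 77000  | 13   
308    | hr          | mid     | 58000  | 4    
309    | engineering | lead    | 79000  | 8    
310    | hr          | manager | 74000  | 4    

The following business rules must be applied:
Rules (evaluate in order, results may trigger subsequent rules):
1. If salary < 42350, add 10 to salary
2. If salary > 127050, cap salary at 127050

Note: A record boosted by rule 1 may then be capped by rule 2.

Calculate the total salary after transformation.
847000

Step 1: Apply rule 1 to records with salary < 42350
  - 0 records get bonus of 10
  - Of these, 0 records then exceed 127050 and get capped
Step 2: Apply rule 2 to records with salary > 127050
  - 0 records (original) are capped
Step 3: Calculate final sum = 847000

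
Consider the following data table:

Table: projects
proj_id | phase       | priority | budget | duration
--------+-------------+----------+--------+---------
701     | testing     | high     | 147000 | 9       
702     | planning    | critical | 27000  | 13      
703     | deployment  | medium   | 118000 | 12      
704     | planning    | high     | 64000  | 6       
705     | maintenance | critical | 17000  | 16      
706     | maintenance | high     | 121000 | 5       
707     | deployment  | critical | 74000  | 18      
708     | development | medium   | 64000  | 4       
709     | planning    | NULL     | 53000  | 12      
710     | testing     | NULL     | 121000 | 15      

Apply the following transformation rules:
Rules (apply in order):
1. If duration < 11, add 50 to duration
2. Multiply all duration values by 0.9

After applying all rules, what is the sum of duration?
279.0

Step 1: Apply Rule 1 - Add 50 to records with duration < 11
  - 4 records affected: 24 + (4 × 50) = 224
  - Unaffected records: 86
  - Sum after Rule 1: 310
Step 2: Apply Rule 2 - Multiply all by 0.9
  - 310 × 0.9 = 279.0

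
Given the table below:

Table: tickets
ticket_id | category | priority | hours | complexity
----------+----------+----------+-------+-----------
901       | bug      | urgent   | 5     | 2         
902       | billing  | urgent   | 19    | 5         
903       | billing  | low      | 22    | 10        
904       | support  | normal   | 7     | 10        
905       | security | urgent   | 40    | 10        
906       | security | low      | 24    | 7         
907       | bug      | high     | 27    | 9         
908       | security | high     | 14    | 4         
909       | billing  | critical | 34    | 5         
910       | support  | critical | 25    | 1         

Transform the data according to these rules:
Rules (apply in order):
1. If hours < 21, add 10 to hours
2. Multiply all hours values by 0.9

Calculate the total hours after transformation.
231.3

Step 1: Apply Rule 1 - Add 10 to records with hours < 21
  - 4 records affected: 45 + (4 × 10) = 85
  - Unaffected records: 172
  - Sum after Rule 1: 257
Step 2: Apply Rule 2 - Multiply all by 0.9
  - 257 × 0.9 = 231.3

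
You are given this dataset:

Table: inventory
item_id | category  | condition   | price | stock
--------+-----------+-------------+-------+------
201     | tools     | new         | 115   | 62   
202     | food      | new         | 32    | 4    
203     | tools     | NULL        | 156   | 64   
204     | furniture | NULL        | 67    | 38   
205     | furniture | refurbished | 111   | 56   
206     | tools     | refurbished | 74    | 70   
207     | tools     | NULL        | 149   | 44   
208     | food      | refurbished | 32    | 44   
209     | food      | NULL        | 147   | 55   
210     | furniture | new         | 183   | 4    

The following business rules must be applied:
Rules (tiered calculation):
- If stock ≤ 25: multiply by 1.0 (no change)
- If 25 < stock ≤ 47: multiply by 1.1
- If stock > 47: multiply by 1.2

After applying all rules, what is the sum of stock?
515.0

Step 1: Tier 1 (stock ≤ 25): 2 records, sum = 8 × 1.0 = 8.0
Step 2: Tier 2 (25 < stock ≤ 47): 3 records, sum = 126 × 1.1 = 138.6
Step 3: Tier 3 (stock > 47): 5 records, sum = 307 × 1.2 = 368.4
Step 4: Final sum = 8.0 + 138.6 + 368.4 = 515.0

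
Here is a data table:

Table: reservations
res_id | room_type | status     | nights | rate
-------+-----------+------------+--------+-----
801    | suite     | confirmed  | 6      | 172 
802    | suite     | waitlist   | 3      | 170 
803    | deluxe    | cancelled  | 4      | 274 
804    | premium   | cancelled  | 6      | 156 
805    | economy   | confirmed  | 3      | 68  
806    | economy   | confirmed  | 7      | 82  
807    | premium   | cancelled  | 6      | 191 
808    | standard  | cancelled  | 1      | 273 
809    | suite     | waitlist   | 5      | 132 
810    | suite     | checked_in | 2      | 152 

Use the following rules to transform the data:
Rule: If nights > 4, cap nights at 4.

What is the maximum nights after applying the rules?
4

Step 1: Original maximum nights = 7
Step 2: Apply cap at 4
Step 3: 5 records had nights > 4 and were capped
Step 4: Maximum after transformation = 4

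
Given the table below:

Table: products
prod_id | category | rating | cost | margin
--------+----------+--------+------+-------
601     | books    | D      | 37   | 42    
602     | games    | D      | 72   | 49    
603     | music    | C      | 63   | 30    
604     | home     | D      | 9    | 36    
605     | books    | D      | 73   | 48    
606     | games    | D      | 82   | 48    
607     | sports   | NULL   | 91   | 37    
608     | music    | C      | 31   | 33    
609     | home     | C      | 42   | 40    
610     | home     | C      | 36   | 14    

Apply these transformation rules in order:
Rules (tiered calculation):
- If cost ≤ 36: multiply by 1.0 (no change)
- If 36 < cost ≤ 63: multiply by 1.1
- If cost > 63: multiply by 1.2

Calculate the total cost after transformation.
613.8

Step 1: Tier 1 (cost ≤ 36): 3 records, sum = 76 × 1.0 = 76.0
Step 2: Tier 2 (36 < cost ≤ 63): 3 records, sum = 142 × 1.1 = 156.2
Step 3: Tier 3 (cost > 63): 4 records, sum = 318 × 1.2 = 381.6
Step 4: Final sum = 76.0 + 156.2 + 381.6 = 613.8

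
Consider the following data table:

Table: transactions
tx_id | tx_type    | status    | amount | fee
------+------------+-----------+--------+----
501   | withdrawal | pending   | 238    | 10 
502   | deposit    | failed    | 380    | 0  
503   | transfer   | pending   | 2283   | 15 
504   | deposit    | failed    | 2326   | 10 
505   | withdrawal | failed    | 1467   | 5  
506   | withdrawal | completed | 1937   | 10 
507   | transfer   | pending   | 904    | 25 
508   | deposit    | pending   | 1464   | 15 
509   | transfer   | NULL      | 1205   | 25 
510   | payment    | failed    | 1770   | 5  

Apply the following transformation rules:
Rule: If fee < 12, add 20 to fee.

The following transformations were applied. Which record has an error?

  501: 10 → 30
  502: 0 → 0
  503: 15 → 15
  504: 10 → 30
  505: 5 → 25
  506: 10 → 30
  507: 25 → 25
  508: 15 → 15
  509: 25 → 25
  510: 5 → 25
Record 502 has an error. The correct transformed value should be 20, not 0.

Step 1: Check each record against the rule
Step 2: Record 502 has fee = 0
Step 3: Since 0 < 12, the bonus should have been applied
Step 4: Correct value = 20, but claimed value = 0
Conclusion: Record 502 has the error.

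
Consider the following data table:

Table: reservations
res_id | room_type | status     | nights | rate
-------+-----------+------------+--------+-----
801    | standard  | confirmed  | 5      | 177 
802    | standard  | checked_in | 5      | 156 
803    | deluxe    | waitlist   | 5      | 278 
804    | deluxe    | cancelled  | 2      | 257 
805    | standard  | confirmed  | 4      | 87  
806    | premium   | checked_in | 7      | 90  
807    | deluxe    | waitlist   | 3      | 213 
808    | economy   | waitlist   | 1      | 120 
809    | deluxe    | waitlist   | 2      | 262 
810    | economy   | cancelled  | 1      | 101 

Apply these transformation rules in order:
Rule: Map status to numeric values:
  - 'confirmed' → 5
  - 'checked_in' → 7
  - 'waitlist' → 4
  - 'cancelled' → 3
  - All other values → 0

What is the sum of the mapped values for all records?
46

Step 1: Apply mapping to each record
Step 2: Count by status:
  'confirmed': 2 records × 5 = 10
  'checked_in': 2 records × 7 = 14
  'waitlist': 4 records × 4 = 16
  'cancelled': 2 records × 3 = 6
Step 3: Sum all mapped values = 46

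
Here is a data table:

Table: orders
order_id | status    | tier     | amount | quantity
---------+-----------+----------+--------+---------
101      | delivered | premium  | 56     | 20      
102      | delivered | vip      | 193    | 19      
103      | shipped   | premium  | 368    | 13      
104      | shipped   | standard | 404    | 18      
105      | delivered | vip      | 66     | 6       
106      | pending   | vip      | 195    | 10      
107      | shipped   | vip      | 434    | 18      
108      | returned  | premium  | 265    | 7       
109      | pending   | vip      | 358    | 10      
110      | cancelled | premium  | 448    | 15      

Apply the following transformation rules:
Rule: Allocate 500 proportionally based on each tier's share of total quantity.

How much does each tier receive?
premium: 202.21, standard: 66.18, vip: 231.62

Step 1: Calculate total quantity = 136
Step 2: Calculate each tier's proportion:
  premium: 55/136 = 40.44% → 202.21
  standard: 18/136 = 13.24% → 66.18
  vip: 63/136 = 46.32% → 231.62
Step 3: Verify: sum of allocations ≈ 500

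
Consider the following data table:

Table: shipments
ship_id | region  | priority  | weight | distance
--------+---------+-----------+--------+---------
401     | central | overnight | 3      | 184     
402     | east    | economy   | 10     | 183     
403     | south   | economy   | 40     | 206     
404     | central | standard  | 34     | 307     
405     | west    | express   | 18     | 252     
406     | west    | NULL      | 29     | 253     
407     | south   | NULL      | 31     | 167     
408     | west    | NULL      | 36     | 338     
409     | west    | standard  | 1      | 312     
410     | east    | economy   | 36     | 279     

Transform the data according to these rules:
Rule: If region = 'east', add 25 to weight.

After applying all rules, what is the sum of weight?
288

Step 1: Count records where region = 'east': 2
Step 2: Total bonus added: 2 × 25 = 50
Step 3: Original sum of weight: 238
Step 4: Final sum = 238 + 50 = 288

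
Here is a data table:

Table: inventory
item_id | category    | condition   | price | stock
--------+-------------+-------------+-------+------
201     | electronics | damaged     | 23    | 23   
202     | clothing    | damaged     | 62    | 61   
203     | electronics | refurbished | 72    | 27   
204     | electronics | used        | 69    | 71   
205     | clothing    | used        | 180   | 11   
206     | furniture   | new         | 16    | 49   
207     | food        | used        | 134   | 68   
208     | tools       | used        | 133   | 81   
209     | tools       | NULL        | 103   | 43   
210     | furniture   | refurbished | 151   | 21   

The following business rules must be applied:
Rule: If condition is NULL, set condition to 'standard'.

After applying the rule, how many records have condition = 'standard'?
1

Step 1: Count records where condition IS NULL
Step 2: Found 1 records with NULL condition
Step 3: These records will have condition set to 'standard'
Step 4: Records already having condition = 'standard': 0
Step 5: Answer: 1 + 0 = 1 records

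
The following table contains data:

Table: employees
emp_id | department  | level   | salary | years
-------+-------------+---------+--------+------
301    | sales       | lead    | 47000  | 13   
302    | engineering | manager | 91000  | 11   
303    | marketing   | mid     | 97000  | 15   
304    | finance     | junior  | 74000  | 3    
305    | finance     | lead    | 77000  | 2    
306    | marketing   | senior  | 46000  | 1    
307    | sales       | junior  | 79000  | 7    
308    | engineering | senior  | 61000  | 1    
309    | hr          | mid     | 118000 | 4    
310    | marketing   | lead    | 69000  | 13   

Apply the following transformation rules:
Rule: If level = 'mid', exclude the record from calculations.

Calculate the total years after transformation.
51

Step 1: Identify records where level = 'mid'
Step 2: The excluded records sum to 19
Step 3: Original total years = 70
Step 4: Remaining total = 70 - 19 = 51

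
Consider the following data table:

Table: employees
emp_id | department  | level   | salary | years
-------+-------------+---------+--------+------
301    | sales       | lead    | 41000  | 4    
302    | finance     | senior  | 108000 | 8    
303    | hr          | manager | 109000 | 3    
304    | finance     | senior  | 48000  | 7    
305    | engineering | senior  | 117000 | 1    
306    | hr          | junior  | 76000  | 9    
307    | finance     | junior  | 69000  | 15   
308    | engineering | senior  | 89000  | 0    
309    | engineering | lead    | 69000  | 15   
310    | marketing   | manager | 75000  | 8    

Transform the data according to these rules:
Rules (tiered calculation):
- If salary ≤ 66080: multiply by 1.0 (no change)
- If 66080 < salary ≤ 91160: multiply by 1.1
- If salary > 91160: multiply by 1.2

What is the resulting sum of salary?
905600.0

Step 1: Tier 1 (salary ≤ 66080): 2 records, sum = 89000 × 1.0 = 89000.0
Step 2: Tier 2 (66080 < salary ≤ 91160): 5 records, sum = 378000 × 1.1 = 415800.0
Step 3: Tier 3 (salary > 91160): 3 records, sum = 334000 × 1.2 = 400800.0
Step 4: Final sum = 89000.0 + 415800.0 + 400800.0 = 905600.0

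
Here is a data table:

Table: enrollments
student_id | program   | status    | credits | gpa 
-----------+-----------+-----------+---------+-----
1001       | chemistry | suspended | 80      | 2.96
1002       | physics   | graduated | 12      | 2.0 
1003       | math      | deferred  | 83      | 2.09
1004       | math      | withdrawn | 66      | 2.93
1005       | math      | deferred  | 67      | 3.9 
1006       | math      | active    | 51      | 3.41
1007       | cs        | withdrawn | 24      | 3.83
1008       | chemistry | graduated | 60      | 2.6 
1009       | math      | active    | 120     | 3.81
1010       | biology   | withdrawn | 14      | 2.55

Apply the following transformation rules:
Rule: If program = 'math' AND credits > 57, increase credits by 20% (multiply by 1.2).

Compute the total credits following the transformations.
644.2

Step 1: Find records where program = 'math' AND credits > 57
Step 2: 4 records match, summing to 336
Step 3: After multiplier: 336 × 1.2 = 403.2
Step 4: Unaffected records sum: 241
Step 5: Final sum = 403.2 + 241 = 644.2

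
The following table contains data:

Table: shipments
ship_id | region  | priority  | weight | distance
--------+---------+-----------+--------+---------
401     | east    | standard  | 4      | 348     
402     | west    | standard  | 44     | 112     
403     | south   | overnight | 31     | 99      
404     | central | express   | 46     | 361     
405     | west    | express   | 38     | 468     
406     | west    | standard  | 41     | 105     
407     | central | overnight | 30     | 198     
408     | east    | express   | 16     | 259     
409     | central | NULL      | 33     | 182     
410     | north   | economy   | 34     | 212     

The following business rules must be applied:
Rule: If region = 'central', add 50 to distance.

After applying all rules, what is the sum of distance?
2494

Step 1: Count records where region = 'central': 3
Step 2: Total bonus added: 3 × 50 = 150
Step 3: Original sum of distance: 2344
Step 4: Final sum = 2344 + 150 = 2494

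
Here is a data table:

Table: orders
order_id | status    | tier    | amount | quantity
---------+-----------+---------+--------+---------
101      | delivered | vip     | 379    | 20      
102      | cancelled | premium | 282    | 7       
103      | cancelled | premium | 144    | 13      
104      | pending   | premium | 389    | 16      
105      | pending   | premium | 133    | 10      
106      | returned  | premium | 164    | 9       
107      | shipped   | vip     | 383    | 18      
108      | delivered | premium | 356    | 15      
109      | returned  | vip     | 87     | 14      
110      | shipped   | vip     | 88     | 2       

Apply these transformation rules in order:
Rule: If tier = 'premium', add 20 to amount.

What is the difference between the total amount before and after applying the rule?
120

Step 1: Original sum of amount = 2405
Step 2: 6 records have tier = 'premium'
Step 3: Each affected record changes by 20
Step 4: Total change = 6 × 20 = 120
Step 5: New sum = 2405 + 120 = 2525
Step 6: Difference = |2525 - 2405| = 120
        (Sum increased by 120)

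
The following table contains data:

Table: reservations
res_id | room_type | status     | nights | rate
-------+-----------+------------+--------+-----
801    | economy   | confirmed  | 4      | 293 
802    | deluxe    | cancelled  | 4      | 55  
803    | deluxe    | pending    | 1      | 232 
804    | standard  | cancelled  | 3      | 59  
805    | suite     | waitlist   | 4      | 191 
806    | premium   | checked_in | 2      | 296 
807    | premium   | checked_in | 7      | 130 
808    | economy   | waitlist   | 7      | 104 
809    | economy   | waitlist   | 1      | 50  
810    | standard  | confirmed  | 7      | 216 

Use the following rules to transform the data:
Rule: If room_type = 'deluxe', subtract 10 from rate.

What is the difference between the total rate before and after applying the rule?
20

Step 1: Original sum of rate = 1626
Step 2: 2 records have room_type = 'deluxe'
Step 3: Each affected record changes by -10
Step 4: Total change = 2 × -10 = -20
Step 5: New sum = 1626 + -20 = 1606
Step 6: Difference = |1606 - 1626| = 20
        (Sum decreased by 20)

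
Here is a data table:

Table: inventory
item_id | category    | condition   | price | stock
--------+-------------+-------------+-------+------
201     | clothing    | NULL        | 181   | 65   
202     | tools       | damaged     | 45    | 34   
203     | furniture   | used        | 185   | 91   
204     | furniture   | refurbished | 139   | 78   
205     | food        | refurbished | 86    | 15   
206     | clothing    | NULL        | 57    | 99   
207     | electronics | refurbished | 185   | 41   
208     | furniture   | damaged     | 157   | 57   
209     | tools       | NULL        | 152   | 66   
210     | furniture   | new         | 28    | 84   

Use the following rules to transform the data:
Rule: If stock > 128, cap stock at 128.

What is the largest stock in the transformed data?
99

Step 1: Original maximum stock = 99
Step 2: Check cap of 128 against maximum
Step 3: No records exceed the cap (max 99 <= cap 128), so no capping applies
Step 4: Maximum after transformation = 99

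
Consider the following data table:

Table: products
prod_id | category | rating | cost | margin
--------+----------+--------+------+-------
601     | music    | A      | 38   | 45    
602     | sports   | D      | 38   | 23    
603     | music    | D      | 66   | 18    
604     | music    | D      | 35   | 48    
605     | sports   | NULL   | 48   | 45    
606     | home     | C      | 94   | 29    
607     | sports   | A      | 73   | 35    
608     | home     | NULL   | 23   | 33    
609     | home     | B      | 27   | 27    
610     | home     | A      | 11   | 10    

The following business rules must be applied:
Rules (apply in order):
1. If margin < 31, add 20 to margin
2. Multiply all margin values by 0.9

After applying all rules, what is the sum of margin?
371.7

Step 1: Apply Rule 1 - Add 20 to records with margin < 31
  - 5 records affected: 107 + (5 × 20) = 207
  - Unaffected records: 206
  - Sum after Rule 1: 413
Step 2: Apply Rule 2 - Multiply all by 0.9
  - 413 × 0.9 = 371.7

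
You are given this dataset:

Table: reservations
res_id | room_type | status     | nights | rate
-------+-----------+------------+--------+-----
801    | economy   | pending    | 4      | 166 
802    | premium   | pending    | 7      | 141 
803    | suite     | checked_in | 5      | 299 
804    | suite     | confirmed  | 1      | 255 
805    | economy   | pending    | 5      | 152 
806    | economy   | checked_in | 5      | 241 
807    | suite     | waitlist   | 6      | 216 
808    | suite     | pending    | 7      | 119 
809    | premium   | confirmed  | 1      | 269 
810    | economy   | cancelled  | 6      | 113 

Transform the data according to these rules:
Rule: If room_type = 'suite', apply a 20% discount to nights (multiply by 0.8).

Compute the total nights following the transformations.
43.2

Step 1: Records with room_type = 'suite' have total nights = 19
Step 2: Apply multiplier: 19 × 0.8 = 15.2
Step 3: Other records total: 28
Step 4: Final sum = 15.2 + 28 = 43.2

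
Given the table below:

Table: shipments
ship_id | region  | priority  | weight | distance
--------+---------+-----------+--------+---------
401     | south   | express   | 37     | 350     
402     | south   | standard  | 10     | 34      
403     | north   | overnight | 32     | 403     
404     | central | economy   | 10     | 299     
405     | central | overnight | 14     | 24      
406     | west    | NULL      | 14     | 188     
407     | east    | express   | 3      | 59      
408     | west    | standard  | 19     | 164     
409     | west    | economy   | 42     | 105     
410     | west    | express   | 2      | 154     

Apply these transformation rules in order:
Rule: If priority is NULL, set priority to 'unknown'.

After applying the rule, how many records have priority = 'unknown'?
1

Step 1: Count records where priority IS NULL
Step 2: Found 1 records with NULL priority
Step 3: These records will have priority set to 'unknown'
Step 4: Records already having priority = 'unknown': 0
Step 5: Answer: 1 + 0 = 1 records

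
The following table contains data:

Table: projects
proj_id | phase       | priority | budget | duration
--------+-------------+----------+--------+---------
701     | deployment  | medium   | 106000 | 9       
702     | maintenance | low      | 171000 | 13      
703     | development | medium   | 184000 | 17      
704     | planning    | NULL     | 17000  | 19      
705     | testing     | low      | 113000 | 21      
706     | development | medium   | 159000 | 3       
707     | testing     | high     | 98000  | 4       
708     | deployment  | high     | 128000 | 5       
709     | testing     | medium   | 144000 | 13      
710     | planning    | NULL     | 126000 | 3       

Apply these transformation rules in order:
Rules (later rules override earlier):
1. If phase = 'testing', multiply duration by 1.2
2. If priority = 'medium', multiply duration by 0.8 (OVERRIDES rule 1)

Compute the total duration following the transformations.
103.6

Step 1: Rule 2 takes priority for records with priority = 'medium'
  - 4 records: 42 × 0.8 = 33.6
Step 2: Rule 1 applies to remaining records with phase = 'testing'
  - 2 records: 25 × 1.2 = 30.0
Step 3: Other records unchanged: 40
Step 4: Final sum = 33.6 + 30.0 + 40 = 103.6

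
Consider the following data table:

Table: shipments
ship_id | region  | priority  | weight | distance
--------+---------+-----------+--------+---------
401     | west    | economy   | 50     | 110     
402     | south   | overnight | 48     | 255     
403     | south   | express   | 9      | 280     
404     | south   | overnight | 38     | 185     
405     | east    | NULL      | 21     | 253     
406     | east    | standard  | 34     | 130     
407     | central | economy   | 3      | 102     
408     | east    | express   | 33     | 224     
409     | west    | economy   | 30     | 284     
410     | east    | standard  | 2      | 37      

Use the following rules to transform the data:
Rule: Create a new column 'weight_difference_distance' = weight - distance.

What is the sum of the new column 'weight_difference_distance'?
-1592

Step 1: For each record, compute weight - distance
Example calculations:
  50 - 110 = -60
  48 - 255 = -207
  9 - 280 = -271
  ...
Step 2: Sum all derived values
Step 3: Total = -1592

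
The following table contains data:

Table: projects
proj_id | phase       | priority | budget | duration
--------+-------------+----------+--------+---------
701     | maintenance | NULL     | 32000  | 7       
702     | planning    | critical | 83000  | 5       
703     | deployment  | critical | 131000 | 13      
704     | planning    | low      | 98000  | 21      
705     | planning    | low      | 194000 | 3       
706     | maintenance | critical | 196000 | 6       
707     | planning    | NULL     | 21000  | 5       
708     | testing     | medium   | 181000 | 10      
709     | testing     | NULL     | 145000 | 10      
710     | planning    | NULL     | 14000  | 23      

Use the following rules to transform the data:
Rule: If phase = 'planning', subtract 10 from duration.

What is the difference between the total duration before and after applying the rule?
50

Step 1: Original sum of duration = 103
Step 2: 5 records have phase = 'planning'
Step 3: Each affected record changes by -10
Step 4: Total change = 5 × -10 = -50
Step 5: New sum = 103 + -50 = 53
Step 6: Difference = |53 - 103| = 50
        (Sum decreased by 50)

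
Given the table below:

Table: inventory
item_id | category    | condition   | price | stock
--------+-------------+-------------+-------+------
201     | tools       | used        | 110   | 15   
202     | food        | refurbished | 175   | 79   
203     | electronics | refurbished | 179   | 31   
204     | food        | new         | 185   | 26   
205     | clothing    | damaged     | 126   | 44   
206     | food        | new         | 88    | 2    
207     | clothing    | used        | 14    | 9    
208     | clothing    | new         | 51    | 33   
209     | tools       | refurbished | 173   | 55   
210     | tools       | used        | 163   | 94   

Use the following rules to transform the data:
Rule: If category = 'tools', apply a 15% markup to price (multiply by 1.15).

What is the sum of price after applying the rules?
1330.9

Step 1: Records with category = 'tools' have total price = 446
Step 2: Apply multiplier: 446 × 1.15 = 512.9
Step 3: Other records total: 818
Step 4: Final sum = 512.9 + 818 = 1330.9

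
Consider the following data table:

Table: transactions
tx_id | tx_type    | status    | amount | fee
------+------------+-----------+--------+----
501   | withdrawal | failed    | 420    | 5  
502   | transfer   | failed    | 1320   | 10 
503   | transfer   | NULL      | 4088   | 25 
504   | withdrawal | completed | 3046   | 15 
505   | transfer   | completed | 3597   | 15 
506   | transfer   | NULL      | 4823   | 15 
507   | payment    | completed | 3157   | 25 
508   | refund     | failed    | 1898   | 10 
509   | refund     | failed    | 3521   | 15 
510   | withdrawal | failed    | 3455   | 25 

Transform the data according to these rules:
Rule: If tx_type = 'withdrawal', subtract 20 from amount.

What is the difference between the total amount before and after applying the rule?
60

Step 1: Original sum of amount = 29325
Step 2: 3 records have tx_type = 'withdrawal'
Step 3: Each affected record changes by -20
Step 4: Total change = 3 × -20 = -60
Step 5: New sum = 29325 + -60 = 29265
Step 6: Difference = |29265 - 29325| = 60
        (Sum decreased by 60)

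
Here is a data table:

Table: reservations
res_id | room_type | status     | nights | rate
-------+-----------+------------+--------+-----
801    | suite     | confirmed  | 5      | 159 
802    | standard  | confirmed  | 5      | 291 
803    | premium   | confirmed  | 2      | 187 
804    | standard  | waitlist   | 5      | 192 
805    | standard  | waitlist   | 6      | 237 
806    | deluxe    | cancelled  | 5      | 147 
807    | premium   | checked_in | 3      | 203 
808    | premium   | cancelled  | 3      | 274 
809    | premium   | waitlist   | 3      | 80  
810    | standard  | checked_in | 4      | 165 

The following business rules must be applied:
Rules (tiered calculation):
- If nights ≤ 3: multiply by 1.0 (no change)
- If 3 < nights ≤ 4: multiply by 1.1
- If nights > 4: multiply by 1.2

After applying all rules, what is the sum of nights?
46.6

Step 1: Tier 1 (nights ≤ 3): 4 records, sum = 11 × 1.0 = 11.0
Step 2: Tier 2 (3 < nights ≤ 4): 1 records, sum = 4 × 1.1 = 4.4
Step 3: Tier 3 (nights > 4): 5 records, sum = 26 × 1.2 = 31.2
Step 4: Final sum = 11.0 + 4.4 + 31.2 = 46.6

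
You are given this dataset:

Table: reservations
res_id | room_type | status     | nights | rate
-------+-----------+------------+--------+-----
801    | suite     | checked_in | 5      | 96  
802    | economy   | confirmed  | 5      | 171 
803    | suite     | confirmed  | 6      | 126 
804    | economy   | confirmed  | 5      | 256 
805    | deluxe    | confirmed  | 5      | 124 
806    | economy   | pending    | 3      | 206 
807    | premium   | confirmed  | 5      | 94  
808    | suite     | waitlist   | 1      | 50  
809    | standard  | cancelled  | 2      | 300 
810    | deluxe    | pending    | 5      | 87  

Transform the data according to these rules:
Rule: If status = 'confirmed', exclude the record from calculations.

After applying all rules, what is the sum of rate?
739

Step 1: Identify records where status = 'confirmed'
Step 2: The excluded records sum to 771
Step 3: Original total rate = 1510
Step 4: Remaining total = 1510 - 771 = 739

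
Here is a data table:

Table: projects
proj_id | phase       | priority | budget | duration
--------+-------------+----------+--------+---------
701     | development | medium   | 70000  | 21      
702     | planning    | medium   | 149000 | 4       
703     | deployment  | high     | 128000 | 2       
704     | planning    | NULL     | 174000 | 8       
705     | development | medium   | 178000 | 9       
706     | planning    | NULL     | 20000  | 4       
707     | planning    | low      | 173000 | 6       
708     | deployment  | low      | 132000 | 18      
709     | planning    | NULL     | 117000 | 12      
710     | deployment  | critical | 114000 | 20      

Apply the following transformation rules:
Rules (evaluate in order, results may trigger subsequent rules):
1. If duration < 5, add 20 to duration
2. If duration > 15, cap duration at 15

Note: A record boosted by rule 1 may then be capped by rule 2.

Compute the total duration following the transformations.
125

Step 1: Apply rule 1 to records with duration < 5
  - 3 records get bonus of 20
  - Of these, 3 records then exceed 15 and get capped
Step 2: Apply rule 2 to records with duration > 15
  - 3 records (original) are capped
Step 3: Calculate final sum = 125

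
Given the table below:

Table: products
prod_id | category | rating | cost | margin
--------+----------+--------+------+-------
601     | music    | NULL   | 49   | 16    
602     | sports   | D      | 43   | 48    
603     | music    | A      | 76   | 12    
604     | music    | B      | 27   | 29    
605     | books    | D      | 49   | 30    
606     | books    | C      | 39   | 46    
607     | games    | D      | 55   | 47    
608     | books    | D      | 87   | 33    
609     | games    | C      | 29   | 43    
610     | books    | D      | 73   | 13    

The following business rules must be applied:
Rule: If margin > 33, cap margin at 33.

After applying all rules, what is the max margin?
33

Step 1: Original maximum margin = 48
Step 2: Apply cap at 33
Step 3: 4 records had margin > 33 and were capped
Step 4: Maximum after transformation = 33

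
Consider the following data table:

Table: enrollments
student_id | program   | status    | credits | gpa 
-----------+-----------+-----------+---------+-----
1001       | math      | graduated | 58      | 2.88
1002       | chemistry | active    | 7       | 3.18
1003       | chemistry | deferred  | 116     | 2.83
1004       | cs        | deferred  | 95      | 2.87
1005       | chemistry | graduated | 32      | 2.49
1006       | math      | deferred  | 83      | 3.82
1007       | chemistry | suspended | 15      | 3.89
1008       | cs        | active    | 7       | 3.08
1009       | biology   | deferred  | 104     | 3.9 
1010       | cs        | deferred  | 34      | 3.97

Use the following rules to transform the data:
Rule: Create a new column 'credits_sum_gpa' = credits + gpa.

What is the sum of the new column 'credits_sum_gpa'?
583.91

Step 1: For each record, compute credits + gpa
Example calculations:
  58 + 2.88 = 60.88
  7 + 3.18 = 10.18
  116 + 2.83 = 118.83
  ...
Step 2: Sum all derived values
Step 3: Total = 583.91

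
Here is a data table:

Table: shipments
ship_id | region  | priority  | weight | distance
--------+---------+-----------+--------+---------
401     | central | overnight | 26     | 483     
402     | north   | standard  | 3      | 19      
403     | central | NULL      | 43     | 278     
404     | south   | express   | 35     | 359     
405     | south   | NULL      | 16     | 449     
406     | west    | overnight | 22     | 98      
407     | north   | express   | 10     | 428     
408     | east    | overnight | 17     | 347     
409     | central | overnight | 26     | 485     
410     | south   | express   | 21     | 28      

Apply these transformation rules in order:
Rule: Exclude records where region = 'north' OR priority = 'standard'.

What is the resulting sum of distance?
2527

Step 1: Find records where region = 'north' OR priority = 'standard'
Step 2: 2 records match, summing to 447
Step 3: Original sum: 2974
Step 4: Remaining sum = 2974 - 447 = 2527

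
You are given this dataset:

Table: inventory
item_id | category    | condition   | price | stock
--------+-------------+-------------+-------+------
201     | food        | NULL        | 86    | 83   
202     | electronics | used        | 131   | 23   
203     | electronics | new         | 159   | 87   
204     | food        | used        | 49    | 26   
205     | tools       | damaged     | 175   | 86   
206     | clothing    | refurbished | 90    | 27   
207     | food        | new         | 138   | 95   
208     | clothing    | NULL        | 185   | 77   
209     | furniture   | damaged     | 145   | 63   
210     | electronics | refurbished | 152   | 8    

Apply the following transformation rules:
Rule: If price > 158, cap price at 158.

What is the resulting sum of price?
1265

Step 1: 3 records have price > 158
Step 2: These records originally summed to 519
Step 3: After capping: 3 × 158 = 474
Step 4: Unaffected records sum: 791
Step 5: Final sum = 474 + 791 = 1265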